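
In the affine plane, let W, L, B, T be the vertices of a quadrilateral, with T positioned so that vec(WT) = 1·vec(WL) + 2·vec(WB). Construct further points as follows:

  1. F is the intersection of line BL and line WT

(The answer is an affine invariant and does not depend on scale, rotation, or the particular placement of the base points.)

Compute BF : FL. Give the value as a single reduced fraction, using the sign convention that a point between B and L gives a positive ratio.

BF:FL = 1/2

Set W = (0, 0), L = (1, 0), B = (0, 1), T = (1, 2); any affine frame gives the same invariant.
1. F is the intersection of line BL and line WT ⇒ F = (1/3, 2/3)
F = B + t·(L−B) with t = 1/3, so BF:FL = t:(1−t) = 1/3:2/3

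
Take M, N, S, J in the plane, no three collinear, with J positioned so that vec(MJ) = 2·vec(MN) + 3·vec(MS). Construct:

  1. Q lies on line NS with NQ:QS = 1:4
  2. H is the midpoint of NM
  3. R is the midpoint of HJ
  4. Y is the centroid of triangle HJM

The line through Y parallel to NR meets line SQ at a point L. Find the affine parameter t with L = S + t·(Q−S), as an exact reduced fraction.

t = 25/28

Assign M = (0, 0), N = (1, 0), S = (0, 1), J = (2, 3) — the answer is frame-independent, so this choice is without loss of generality.
1. Q lies on line NS with NQ:QS = 1:4 ⇒ Q = (4/5, 1/5)
2. H is the midpoint of NM ⇒ H = (1/2, 0)
3. R is the midpoint of HJ ⇒ R = (5/4, 3/2)
4. Y is the centroid of triangle HJM ⇒ Y = (5/6, 1)
through Y parallel to NR: direction (1/4, 3/2); meets SQ at L = (5/7, 2/7)
L = S + t·(Q−S) with t = 25/28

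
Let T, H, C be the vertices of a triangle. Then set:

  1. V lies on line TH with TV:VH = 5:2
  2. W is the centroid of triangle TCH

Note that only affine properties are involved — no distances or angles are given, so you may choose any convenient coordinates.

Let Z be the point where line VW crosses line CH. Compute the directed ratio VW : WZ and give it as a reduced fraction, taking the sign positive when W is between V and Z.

VW:WZ = -1/7

Set T = (0, 0), H = (1, 0), C = (0, 1); any affine frame gives the same invariant.
1. V lies on line TH with TV:VH = 5:2 ⇒ V = (5/7, 0)
2. W is the centroid of triangle TCH ⇒ W = (1/3, 1/3)
line VW meets CH at Z = (3, -2)
W = V + t·(Z−V) with t = -1/6, so VW:WZ = -1/6:7/6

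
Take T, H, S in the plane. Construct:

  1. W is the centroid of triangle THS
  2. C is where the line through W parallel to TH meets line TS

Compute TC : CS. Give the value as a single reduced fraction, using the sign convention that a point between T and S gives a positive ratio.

Work in coordinates with T = (0, 0), H = (1, 0), S = (0, 1).
1. W is the centroid of triangle THS ⇒ W = (1/3, 1/3)
2. C is where the line through W parallel to TH meets line TS ⇒ C = (0, 1/3)
C = T + t·(S−T) with t = 1/3, so TC:CS = t:(1−t) = 1/3:2/3

TC:CS = 1/2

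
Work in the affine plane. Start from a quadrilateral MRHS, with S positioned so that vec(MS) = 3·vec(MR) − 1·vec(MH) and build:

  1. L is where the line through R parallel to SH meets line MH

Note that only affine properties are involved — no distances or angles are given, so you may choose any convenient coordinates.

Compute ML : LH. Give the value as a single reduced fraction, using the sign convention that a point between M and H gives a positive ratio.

ML:LH = 2

Set M = (0, 0), R = (1, 0), H = (0, 1), S = (3, -1); any affine frame gives the same invariant.
1. L is where the line through R parallel to SH meets line MH ⇒ L = (0, 2/3)
L = M + t·(H−M) with t = 2/3, so ML:LH = t:(1−t) = 2/3:1/3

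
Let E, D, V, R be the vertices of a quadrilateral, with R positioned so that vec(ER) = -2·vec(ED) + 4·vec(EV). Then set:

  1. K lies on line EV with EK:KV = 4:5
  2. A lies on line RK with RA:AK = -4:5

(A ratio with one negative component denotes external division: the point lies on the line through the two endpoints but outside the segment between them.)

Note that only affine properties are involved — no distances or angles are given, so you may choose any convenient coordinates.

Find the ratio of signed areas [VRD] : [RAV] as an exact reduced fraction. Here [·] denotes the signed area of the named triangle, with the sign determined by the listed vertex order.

[VRD]:[RAV] = 9/40

Work in coordinates with E = (0, 0), D = (1, 0), V = (0, 1), R = (-2, 4).
1. K lies on line EV with EK:KV = 4:5 ⇒ K = (0, 4/9)
2. A lies on line RK with RA:AK = -4:5 ⇒ A = (-10, 164/9)
2·[VRD] = -1, 2·[RAV] = -40/9
[VRD]:[RAV] = -1:-40/9 = 9/40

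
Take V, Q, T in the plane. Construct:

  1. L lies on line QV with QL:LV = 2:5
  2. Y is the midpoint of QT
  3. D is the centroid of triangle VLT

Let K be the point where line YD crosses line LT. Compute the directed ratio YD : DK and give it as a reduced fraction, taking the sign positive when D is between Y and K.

YD:DK = -8/5

Work in coordinates with V = (0, 0), Q = (1, 0), T = (0, 1).
1. L lies on line QV with QL:LV = 2:5 ⇒ L = (5/7, 0)
2. Y is the midpoint of QT ⇒ Y = (1/2, 1/2)
3. D is the centroid of triangle VLT ⇒ D = (5/21, 1/3)
line YD meets LT at K = (45/112, 7/16)
D = Y + t·(K−Y) with t = 8/3, so YD:DK = 8/3:-5/3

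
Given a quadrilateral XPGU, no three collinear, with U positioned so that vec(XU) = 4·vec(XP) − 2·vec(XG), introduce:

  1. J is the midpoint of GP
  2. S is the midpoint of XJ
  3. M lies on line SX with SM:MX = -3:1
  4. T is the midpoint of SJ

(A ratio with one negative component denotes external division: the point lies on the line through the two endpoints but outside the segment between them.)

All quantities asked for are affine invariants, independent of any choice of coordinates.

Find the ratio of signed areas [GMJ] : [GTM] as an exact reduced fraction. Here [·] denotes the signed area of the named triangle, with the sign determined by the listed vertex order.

[GMJ]:[GTM] = -5/4

Set X = (0, 0), P = (1, 0), G = (0, 1), U = (4, -2); any affine frame gives the same invariant.
1. J is the midpoint of GP ⇒ J = (1/2, 1/2)
2. S is the midpoint of XJ ⇒ S = (1/4, 1/4)
3. M lies on line SX with SM:MX = -3:1 ⇒ M = (-1/8, -1/8)
4. T is the midpoint of SJ ⇒ T = (3/8, 3/8)
2·[GMJ] = 5/8, 2·[GTM] = -1/2
[GMJ]:[GTM] = 5/8:-1/2 = -5/4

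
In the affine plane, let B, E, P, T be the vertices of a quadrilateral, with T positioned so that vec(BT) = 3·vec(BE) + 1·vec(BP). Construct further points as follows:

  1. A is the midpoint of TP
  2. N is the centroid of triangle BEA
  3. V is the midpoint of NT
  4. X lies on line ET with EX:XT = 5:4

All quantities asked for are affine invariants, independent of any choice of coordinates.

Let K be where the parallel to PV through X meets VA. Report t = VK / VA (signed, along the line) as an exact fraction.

Choose coordinates B = (0, 0), E = (1, 0), P = (0, 1), T = (3, 1).
1. A is the midpoint of TP ⇒ A = (3/2, 1)
2. N is the centroid of triangle BEA ⇒ N = (5/6, 1/3)
3. V is the midpoint of NT ⇒ V = (23/12, 2/3)
4. X lies on line ET with EX:XT = 5:4 ⇒ X = (19/9, 5/9)
through X parallel to PV: direction (23/12, -1/3); meets VA at K = (661/324, 46/81)
K = V + t·(A−V) with t = -8/27

t = -8/27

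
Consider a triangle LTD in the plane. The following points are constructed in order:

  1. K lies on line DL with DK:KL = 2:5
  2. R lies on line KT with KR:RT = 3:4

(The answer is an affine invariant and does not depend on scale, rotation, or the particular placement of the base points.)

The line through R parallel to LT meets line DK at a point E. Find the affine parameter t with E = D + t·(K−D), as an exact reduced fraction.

Set L = (0, 0), T = (1, 0), D = (0, 1); any affine frame gives the same invariant.
1. K lies on line DL with DK:KL = 2:5 ⇒ K = (0, 5/7)
2. R lies on line KT with KR:RT = 3:4 ⇒ R = (3/7, 20/49)
through R parallel to LT: direction (1, 0); meets DK at E = (0, 20/49)
E = D + t·(K−D) with t = 29/14

t = 29/14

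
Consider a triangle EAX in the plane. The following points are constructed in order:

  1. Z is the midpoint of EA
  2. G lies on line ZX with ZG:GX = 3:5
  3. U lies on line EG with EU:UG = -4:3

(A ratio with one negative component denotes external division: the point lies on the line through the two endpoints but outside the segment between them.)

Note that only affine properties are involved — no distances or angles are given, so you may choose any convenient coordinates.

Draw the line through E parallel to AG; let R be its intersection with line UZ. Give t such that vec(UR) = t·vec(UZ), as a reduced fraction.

t = 8/7

Assign E = (0, 0), A = (1, 0), X = (0, 1) — the answer is frame-independent, so this choice is without loss of generality.
1. Z is the midpoint of EA ⇒ Z = (1/2, 0)
2. G lies on line ZX with ZG:GX = 3:5 ⇒ G = (5/16, 3/8)
3. U lies on line EG with EU:UG = -4:3 ⇒ U = (5/4, 3/2)
through E parallel to AG: direction (-11/16, 3/8); meets UZ at R = (11/28, -3/14)
R = U + t·(Z−U) with t = 8/7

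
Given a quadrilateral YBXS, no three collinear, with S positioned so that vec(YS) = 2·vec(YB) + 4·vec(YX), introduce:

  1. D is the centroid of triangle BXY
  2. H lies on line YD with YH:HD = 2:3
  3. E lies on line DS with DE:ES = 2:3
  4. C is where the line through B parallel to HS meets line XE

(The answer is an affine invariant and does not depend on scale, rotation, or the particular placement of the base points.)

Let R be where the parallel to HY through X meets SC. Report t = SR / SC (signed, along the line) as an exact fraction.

t = 89/132

Work in coordinates with Y = (0, 0), B = (1, 0), X = (0, 1), S = (2, 4).
1. D is the centroid of triangle BXY ⇒ D = (1/3, 1/3)
2. H lies on line YD with YH:HD = 2:3 ⇒ H = (2/15, 2/15)
3. E lies on line DS with DE:ES = 2:3 ⇒ E = (1, 9/5)
4. C is where the line through B parallel to HS meets line XE ⇒ C = (215/89, 261/89)
through X parallel to HY: direction (-2/15, -2/15); meets SC at R = (301/132, 433/132)
R = S + t·(C−S) with t = 89/132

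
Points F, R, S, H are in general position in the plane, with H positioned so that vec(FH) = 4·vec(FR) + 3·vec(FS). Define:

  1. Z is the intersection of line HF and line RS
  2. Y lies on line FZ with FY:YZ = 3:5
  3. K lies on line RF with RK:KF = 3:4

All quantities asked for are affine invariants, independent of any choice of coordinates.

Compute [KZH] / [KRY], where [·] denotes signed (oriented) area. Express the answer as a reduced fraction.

Choose coordinates F = (0, 0), R = (1, 0), S = (0, 1), H = (4, 3).
1. Z is the intersection of line HF and line RS ⇒ Z = (4/7, 3/7)
2. Y lies on line FZ with FY:YZ = 3:5 ⇒ Y = (3/14, 9/56)
3. K lies on line RF with RK:KF = 3:4 ⇒ K = (4/7, 0)
2·[KZH] = -72/49, 2·[KRY] = 27/392
[KZH]:[KRY] = -72/49:27/392 = -64/3

[KZH]:[KRY] = -64/3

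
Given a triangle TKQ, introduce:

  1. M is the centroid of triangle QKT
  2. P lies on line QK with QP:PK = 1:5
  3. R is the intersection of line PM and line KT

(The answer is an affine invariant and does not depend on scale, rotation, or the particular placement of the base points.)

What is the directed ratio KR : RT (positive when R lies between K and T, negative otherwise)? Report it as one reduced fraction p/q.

KR:RT = 5/4

Choose coordinates T = (0, 0), K = (1, 0), Q = (0, 1).
1. M is the centroid of triangle QKT ⇒ M = (1/3, 1/3)
2. P lies on line QK with QP:PK = 1:5 ⇒ P = (1/6, 5/6)
3. R is the intersection of line PM and line KT ⇒ R = (4/9, 0)
R = K + t·(T−K) with t = 5/9, so KR:RT = t:(1−t) = 5/9:4/9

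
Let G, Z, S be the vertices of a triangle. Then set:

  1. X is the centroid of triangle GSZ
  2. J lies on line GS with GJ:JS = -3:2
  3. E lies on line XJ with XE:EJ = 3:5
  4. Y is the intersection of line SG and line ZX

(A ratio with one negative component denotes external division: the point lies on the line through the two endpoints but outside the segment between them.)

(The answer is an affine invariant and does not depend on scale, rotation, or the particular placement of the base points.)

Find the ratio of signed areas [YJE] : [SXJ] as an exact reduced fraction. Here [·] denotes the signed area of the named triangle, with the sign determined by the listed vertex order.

Assign G = (0, 0), Z = (1, 0), S = (0, 1) — the answer is frame-independent, so this choice is without loss of generality.
1. X is the centroid of triangle GSZ ⇒ X = (1/3, 1/3)
2. J lies on line GS with GJ:JS = -3:2 ⇒ J = (0, 3)
3. E lies on line XJ with XE:EJ = 3:5 ⇒ E = (5/24, 4/3)
4. Y is the intersection of line SG and line ZX ⇒ Y = (0, 1/2)
2·[YJE] = -25/48, 2·[SXJ] = 2/3
[YJE]:[SXJ] = -25/48:2/3 = -25/32

[YJE]:[SXJ] = -25/32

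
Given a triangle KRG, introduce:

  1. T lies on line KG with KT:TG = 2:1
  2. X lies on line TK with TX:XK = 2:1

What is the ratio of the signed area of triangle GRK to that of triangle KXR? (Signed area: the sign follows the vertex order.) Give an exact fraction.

Assign K = (0, 0), R = (1, 0), G = (0, 1) — the answer is frame-independent, so this choice is without loss of generality.
1. T lies on line KG with KT:TG = 2:1 ⇒ T = (0, 2/3)
2. X lies on line TK with TX:XK = 2:1 ⇒ X = (0, 2/9)
2·[GRK] = -1, 2·[KXR] = -2/9
[GRK]:[KXR] = -1:-2/9 = 9/2

[GRK]:[KXR] = 9/2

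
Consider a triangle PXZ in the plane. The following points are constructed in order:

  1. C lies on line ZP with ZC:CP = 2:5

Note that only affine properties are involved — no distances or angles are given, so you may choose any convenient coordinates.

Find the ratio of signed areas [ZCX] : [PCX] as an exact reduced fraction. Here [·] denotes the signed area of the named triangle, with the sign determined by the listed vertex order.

[ZCX]:[PCX] = -2/5

Work in coordinates with P = (0, 0), X = (1, 0), Z = (0, 1).
1. C lies on line ZP with ZC:CP = 2:5 ⇒ C = (0, 5/7)
2·[ZCX] = 2/7, 2·[PCX] = -5/7
[ZCX]:[PCX] = 2/7:-5/7 = -2/5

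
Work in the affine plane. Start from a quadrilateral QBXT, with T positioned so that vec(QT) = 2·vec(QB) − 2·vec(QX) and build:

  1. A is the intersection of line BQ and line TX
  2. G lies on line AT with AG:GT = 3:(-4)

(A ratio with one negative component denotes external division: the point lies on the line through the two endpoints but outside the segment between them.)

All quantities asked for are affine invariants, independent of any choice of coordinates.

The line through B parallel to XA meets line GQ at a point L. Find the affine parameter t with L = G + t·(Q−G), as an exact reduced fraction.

t = -1/2

Set Q = (0, 0), B = (1, 0), X = (0, 1), T = (2, -2); any affine frame gives the same invariant.
1. A is the intersection of line BQ and line TX ⇒ A = (2/3, 0)
2. G lies on line AT with AG:GT = 3:(-4) ⇒ G = (-10/3, 6)
through B parallel to XA: direction (2/3, -1); meets GQ at L = (-5, 9)
L = G + t·(Q−G) with t = -1/2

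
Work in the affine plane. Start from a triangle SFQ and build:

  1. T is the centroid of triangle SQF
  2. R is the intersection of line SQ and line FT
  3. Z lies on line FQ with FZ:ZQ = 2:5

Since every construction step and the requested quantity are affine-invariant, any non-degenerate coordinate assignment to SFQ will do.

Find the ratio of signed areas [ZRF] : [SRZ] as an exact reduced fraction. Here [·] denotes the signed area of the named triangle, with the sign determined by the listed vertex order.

[ZRF]:[SRZ] = -2/5

Set S = (0, 0), F = (1, 0), Q = (0, 1); any affine frame gives the same invariant.
1. T is the centroid of triangle SQF ⇒ T = (1/3, 1/3)
2. R is the intersection of line SQ and line FT ⇒ R = (0, 1/2)
3. Z lies on line FQ with FZ:ZQ = 2:5 ⇒ Z = (5/7, 2/7)
2·[ZRF] = 1/7, 2·[SRZ] = -5/14
[ZRF]:[SRZ] = 1/7:-5/14 = -2/5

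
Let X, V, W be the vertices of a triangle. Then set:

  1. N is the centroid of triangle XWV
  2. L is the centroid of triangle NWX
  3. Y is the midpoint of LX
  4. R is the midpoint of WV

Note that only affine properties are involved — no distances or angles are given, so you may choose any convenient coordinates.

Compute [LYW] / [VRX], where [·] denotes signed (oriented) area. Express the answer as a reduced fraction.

[LYW]:[VRX] = -1/9

Assign X = (0, 0), V = (1, 0), W = (0, 1) — the answer is frame-independent, so this choice is without loss of generality.
1. N is the centroid of triangle XWV ⇒ N = (1/3, 1/3)
2. L is the centroid of triangle NWX ⇒ L = (1/9, 4/9)
3. Y is the midpoint of LX ⇒ Y = (1/18, 2/9)
4. R is the midpoint of WV ⇒ R = (1/2, 1/2)
2·[LYW] = -1/18, 2·[VRX] = 1/2
[LYW]:[VRX] = -1/18:1/2 = -1/9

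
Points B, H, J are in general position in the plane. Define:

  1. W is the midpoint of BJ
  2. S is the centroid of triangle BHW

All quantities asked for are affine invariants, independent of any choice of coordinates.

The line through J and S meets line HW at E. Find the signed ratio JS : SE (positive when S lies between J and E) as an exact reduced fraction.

JS:SE = -4

Assign B = (0, 0), H = (1, 0), J = (0, 1) — the answer is frame-independent, so this choice is without loss of generality.
1. W is the midpoint of BJ ⇒ W = (0, 1/2)
2. S is the centroid of triangle BHW ⇒ S = (1/3, 1/6)
line JS meets HW at E = (1/4, 3/8)
S = J + t·(E−J) with t = 4/3, so JS:SE = 4/3:-1/3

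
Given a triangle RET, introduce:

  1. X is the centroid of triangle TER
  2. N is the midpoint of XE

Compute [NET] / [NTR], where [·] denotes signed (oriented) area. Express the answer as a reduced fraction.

[NET]:[NTR] = 1/4

Set R = (0, 0), E = (1, 0), T = (0, 1); any affine frame gives the same invariant.
1. X is the centroid of triangle TER ⇒ X = (1/3, 1/3)
2. N is the midpoint of XE ⇒ N = (2/3, 1/6)
2·[NET] = 1/6, 2·[NTR] = 2/3
[NET]:[NTR] = 1/6:2/3 = 1/4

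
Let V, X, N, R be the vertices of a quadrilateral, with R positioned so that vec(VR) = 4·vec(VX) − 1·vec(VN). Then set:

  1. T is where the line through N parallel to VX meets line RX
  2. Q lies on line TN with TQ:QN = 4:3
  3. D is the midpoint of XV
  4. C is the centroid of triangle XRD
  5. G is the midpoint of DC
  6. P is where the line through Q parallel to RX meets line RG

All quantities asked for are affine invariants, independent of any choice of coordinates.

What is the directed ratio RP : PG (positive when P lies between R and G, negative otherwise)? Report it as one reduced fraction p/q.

RP:PG = -24/31

Assign V = (0, 0), X = (1, 0), N = (0, 1), R = (4, -1) — the answer is frame-independent, so this choice is without loss of generality.
1. T is where the line through N parallel to VX meets line RX ⇒ T = (-2, 1)
2. Q lies on line TN with TQ:QN = 4:3 ⇒ Q = (-6/7, 1)
3. D is the midpoint of XV ⇒ D = (1/2, 0)
4. C is the centroid of triangle XRD ⇒ C = (11/6, -1/3)
5. G is the midpoint of DC ⇒ G = (7/6, -1/6)
6. P is where the line through Q parallel to RX meets line RG ⇒ P = (96/7, -27/7)
P = R + t·(G−R) with t = -24/7, so RP:PG = t:(1−t) = -24/7:31/7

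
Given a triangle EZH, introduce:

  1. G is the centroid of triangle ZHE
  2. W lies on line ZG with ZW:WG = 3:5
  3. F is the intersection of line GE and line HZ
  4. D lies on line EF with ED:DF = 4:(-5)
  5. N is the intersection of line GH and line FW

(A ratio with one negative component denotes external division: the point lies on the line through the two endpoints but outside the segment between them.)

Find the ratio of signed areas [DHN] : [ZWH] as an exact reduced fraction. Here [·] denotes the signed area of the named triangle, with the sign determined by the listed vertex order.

[DHN]:[ZWH] = -28

Set E = (0, 0), Z = (1, 0), H = (0, 1); any affine frame gives the same invariant.
1. G is the centroid of triangle ZHE ⇒ G = (1/3, 1/3)
2. W lies on line ZG with ZW:WG = 3:5 ⇒ W = (3/4, 1/8)
3. F is the intersection of line GE and line HZ ⇒ F = (1/2, 1/2)
4. D lies on line EF with ED:DF = 4:(-5) ⇒ D = (-2, -2)
5. N is the intersection of line GH and line FW ⇒ N = (-1/2, 2)
2·[DHN] = 7/2, 2·[ZWH] = -1/8
[DHN]:[ZWH] = 7/2:-1/8 = -28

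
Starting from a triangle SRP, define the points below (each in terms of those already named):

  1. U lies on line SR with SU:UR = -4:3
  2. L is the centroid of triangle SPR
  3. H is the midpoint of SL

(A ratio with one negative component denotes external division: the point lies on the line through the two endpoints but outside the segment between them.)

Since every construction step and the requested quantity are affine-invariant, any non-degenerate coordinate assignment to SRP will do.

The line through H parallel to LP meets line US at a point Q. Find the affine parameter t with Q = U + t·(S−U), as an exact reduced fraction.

Set S = (0, 0), R = (1, 0), P = (0, 1); any affine frame gives the same invariant.
1. U lies on line SR with SU:UR = -4:3 ⇒ U = (4, 0)
2. L is the centroid of triangle SPR ⇒ L = (1/3, 1/3)
3. H is the midpoint of SL ⇒ H = (1/6, 1/6)
through H parallel to LP: direction (-1/3, 2/3); meets US at Q = (1/4, 0)
Q = U + t·(S−U) with t = 15/16

t = 15/16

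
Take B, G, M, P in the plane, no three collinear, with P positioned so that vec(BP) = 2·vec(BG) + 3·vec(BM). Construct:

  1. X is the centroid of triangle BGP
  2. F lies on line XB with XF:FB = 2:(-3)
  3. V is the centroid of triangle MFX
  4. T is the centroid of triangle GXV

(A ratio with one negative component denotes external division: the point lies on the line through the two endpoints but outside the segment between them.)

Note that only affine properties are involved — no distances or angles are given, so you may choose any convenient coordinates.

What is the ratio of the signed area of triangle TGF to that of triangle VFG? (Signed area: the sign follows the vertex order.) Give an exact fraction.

Assign B = (0, 0), G = (1, 0), M = (0, 1), P = (2, 3) — the answer is frame-independent, so this choice is without loss of generality.
1. X is the centroid of triangle BGP ⇒ X = (1, 1)
2. F lies on line XB with XF:FB = 2:(-3) ⇒ F = (3, 3)
3. V is the centroid of triangle MFX ⇒ V = (4/3, 5/3)
4. T is the centroid of triangle GXV ⇒ T = (10/9, 8/9)
2·[TGF] = 13/9, 2·[VFG] = -7/3
[TGF]:[VFG] = 13/9:-7/3 = -13/21

[TGF]:[VFG] = -13/21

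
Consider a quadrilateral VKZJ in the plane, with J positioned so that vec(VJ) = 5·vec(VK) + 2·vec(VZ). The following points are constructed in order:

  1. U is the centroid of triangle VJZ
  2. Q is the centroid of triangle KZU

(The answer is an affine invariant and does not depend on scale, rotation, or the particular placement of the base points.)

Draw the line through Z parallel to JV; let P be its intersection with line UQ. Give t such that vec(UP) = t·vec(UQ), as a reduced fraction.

Set V = (0, 0), K = (1, 0), Z = (0, 1), J = (5, 2); any affine frame gives the same invariant.
1. U is the centroid of triangle VJZ ⇒ U = (5/3, 1)
2. Q is the centroid of triangle KZU ⇒ Q = (8/9, 2/3)
through Z parallel to JV: direction (-5, -2); meets UQ at P = (25, 11)
P = U + t·(Q−U) with t = -30

t = -30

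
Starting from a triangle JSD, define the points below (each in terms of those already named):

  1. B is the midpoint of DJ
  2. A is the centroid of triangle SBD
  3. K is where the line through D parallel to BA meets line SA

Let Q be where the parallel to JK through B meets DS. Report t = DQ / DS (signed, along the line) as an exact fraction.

t = -1/4

Work in coordinates with J = (0, 0), S = (1, 0), D = (0, 1).
1. B is the midpoint of DJ ⇒ B = (0, 1/2)
2. A is the centroid of triangle SBD ⇒ A = (1/3, 1/2)
3. K is where the line through D parallel to BA meets line SA ⇒ K = (-1/3, 1)
through B parallel to JK: direction (-1/3, 1); meets DS at Q = (-1/4, 5/4)
Q = D + t·(S−D) with t = -1/4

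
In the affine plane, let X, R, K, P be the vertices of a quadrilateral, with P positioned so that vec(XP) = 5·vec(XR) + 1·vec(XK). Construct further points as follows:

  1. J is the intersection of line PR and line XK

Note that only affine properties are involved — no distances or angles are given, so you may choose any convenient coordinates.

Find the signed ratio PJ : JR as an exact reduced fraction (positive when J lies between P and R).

PJ:JR = -5

Work in coordinates with X = (0, 0), R = (1, 0), K = (0, 1), P = (5, 1).
1. J is the intersection of line PR and line XK ⇒ J = (0, -1/4)
J = P + t·(R−P) with t = 5/4, so PJ:JR = t:(1−t) = 5/4:-1/4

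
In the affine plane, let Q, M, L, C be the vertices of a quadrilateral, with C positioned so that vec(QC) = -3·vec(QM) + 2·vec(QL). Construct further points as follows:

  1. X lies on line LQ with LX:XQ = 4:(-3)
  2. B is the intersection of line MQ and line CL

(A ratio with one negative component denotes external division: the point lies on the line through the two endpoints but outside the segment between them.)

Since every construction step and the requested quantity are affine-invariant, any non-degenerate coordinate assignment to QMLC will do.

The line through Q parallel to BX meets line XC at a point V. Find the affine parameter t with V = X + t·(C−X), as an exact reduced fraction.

t = 3/8

Work in coordinates with Q = (0, 0), M = (1, 0), L = (0, 1), C = (-3, 2).
1. X lies on line LQ with LX:XQ = 4:(-3) ⇒ X = (0, -3)
2. B is the intersection of line MQ and line CL ⇒ B = (3, 0)
through Q parallel to BX: direction (-3, -3); meets XC at V = (-9/8, -9/8)
V = X + t·(C−X) with t = 3/8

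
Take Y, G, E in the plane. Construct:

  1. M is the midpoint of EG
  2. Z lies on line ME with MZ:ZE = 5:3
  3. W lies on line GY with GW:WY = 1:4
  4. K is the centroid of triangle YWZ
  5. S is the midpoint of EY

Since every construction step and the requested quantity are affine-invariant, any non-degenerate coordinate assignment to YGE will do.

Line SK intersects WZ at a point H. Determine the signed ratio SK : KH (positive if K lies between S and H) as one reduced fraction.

SK:KH = 61/104

Work in coordinates with Y = (0, 0), G = (1, 0), E = (0, 1).
1. M is the midpoint of EG ⇒ M = (1/2, 1/2)
2. Z lies on line ME with MZ:ZE = 5:3 ⇒ Z = (3/16, 13/16)
3. W lies on line GY with GW:WY = 1:4 ⇒ W = (4/5, 0)
4. K is the centroid of triangle YWZ ⇒ K = (79/240, 13/48)
5. S is the midpoint of EY ⇒ S = (0, 1/2)
line SK meets WZ at H = (869/976, -117/976)
K = S + t·(H−S) with t = 61/165, so SK:KH = 61/165:104/165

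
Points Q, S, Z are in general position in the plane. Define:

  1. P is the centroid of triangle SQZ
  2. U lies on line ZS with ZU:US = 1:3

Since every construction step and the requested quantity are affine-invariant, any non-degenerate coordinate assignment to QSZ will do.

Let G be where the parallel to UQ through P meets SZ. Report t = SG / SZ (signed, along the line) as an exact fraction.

Choose coordinates Q = (0, 0), S = (1, 0), Z = (0, 1).
1. P is the centroid of triangle SQZ ⇒ P = (1/3, 1/3)
2. U lies on line ZS with ZU:US = 1:3 ⇒ U = (1/4, 3/4)
through P parallel to UQ: direction (-1/4, -3/4); meets SZ at G = (5/12, 7/12)
G = S + t·(Z−S) with t = 7/12

t = 7/12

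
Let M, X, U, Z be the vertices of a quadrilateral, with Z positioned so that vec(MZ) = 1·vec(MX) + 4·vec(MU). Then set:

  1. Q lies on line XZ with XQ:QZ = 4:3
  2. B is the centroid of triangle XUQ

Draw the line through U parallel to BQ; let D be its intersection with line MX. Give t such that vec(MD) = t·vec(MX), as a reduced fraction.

t = -7/25

Work in coordinates with M = (0, 0), X = (1, 0), U = (0, 1), Z = (1, 4).
1. Q lies on line XZ with XQ:QZ = 4:3 ⇒ Q = (1, 16/7)
2. B is the centroid of triangle XUQ ⇒ B = (2/3, 23/21)
through U parallel to BQ: direction (1/3, 25/21); meets MX at D = (-7/25, 0)
D = M + t·(X−M) with t = -7/25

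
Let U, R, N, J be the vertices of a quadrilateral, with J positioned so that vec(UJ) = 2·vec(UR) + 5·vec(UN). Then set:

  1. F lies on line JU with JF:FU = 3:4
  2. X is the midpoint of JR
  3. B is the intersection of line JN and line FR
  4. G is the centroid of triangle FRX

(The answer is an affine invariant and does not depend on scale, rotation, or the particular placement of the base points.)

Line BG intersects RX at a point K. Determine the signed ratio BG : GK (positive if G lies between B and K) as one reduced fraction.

Work in coordinates with U = (0, 0), R = (1, 0), N = (0, 1), J = (2, 5).
1. F lies on line JU with JF:FU = 3:4 ⇒ F = (8/7, 20/7)
2. X is the midpoint of JR ⇒ X = (3/2, 5/2)
3. B is the intersection of line JN and line FR ⇒ B = (7/6, 10/3)
4. G is the centroid of triangle FRX ⇒ G = (17/14, 25/14)
line BG meets RX at K = (37/30, 7/6)
G = B + t·(K−B) with t = 5/7, so BG:GK = 5/7:2/7

BG:GK = 5/2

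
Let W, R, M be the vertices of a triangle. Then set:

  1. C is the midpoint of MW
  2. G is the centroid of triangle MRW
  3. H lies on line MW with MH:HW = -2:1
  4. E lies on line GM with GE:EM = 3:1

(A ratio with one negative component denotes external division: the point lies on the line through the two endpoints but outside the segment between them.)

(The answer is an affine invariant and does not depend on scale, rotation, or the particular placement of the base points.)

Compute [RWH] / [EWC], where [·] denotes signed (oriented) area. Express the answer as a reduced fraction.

Assign W = (0, 0), R = (1, 0), M = (0, 1) — the answer is frame-independent, so this choice is without loss of generality.
1. C is the midpoint of MW ⇒ C = (0, 1/2)
2. G is the centroid of triangle MRW ⇒ G = (1/3, 1/3)
3. H lies on line MW with MH:HW = -2:1 ⇒ H = (0, -1)
4. E lies on line GM with GE:EM = 3:1 ⇒ E = (1/12, 5/6)
2·[RWH] = 1, 2·[EWC] = -1/24
[RWH]:[EWC] = 1:-1/24 = -24

[RWH]:[EWC] = -24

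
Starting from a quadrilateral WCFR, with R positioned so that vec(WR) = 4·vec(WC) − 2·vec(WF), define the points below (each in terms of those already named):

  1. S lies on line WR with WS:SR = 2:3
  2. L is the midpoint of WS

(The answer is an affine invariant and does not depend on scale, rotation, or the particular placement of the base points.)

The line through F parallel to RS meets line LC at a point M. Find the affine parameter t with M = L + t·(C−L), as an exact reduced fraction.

t = 2

Choose coordinates W = (0, 0), C = (1, 0), F = (0, 1), R = (4, -2).
1. S lies on line WR with WS:SR = 2:3 ⇒ S = (8/5, -4/5)
2. L is the midpoint of WS ⇒ L = (4/5, -2/5)
through F parallel to RS: direction (-12/5, 6/5); meets LC at M = (6/5, 2/5)
M = L + t·(C−L) with t = 2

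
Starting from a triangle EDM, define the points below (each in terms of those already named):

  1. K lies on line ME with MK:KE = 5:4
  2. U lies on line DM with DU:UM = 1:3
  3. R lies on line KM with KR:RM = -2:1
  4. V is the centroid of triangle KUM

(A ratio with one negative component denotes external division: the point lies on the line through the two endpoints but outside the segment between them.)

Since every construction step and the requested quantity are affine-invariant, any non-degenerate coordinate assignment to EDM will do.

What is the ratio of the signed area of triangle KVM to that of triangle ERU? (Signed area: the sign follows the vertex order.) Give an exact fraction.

[KVM]:[ERU] = -5/42

Work in coordinates with E = (0, 0), D = (1, 0), M = (0, 1).
1. K lies on line ME with MK:KE = 5:4 ⇒ K = (0, 4/9)
2. U lies on line DM with DU:UM = 1:3 ⇒ U = (3/4, 1/4)
3. R lies on line KM with KR:RM = -2:1 ⇒ R = (0, 14/9)
4. V is the centroid of triangle KUM ⇒ V = (1/4, 61/108)
2·[KVM] = 5/36, 2·[ERU] = -7/6
[KVM]:[ERU] = 5/36:-7/6 = -5/42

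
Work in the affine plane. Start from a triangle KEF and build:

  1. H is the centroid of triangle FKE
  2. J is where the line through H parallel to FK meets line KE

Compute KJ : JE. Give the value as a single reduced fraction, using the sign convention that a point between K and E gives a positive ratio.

KJ:JE = 1/2

Set K = (0, 0), E = (1, 0), F = (0, 1); any affine frame gives the same invariant.
1. H is the centroid of triangle FKE ⇒ H = (1/3, 1/3)
2. J is where the line through H parallel to FK meets line KE ⇒ J = (1/3, 0)
J = K + t·(E−K) with t = 1/3, so KJ:JE = t:(1−t) = 1/3:2/3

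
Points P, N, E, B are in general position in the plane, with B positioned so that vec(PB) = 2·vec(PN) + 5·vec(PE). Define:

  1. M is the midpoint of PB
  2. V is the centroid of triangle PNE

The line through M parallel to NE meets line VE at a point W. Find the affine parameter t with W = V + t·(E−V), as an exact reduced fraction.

t = 17/2

Set P = (0, 0), N = (1, 0), E = (0, 1), B = (2, 5); any affine frame gives the same invariant.
1. M is the midpoint of PB ⇒ M = (1, 5/2)
2. V is the centroid of triangle PNE ⇒ V = (1/3, 1/3)
through M parallel to NE: direction (-1, 1); meets VE at W = (-5/2, 6)
W = V + t·(E−V) with t = 17/2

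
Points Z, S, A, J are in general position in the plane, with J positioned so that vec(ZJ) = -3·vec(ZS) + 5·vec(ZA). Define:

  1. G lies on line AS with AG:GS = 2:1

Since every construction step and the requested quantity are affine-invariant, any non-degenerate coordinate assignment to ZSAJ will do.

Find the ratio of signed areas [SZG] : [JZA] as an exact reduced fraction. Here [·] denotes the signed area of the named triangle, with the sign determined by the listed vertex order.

Choose coordinates Z = (0, 0), S = (1, 0), A = (0, 1), J = (-3, 5).
1. G lies on line AS with AG:GS = 2:1 ⇒ G = (2/3, 1/3)
2·[SZG] = -1/3, 2·[JZA] = 3
[SZG]:[JZA] = -1/3:3 = -1/9

[SZG]:[JZA] = -1/9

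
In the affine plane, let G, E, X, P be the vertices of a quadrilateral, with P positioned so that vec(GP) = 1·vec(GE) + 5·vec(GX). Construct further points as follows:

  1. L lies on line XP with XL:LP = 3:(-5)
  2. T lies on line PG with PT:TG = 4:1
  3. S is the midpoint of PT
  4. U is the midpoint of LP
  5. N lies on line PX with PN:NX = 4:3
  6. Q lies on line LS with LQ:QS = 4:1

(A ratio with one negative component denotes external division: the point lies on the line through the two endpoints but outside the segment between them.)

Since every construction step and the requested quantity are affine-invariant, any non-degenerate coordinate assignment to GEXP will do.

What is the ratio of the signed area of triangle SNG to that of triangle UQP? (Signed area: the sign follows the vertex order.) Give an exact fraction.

Set G = (0, 0), E = (1, 0), X = (0, 1), P = (1, 5); any affine frame gives the same invariant.
1. L lies on line XP with XL:LP = 3:(-5) ⇒ L = (-3/2, -5)
2. T lies on line PG with PT:TG = 4:1 ⇒ T = (1/5, 1)
3. S is the midpoint of PT ⇒ S = (3/5, 3)
4. U is the midpoint of LP ⇒ U = (-1/4, 0)
5. N lies on line PX with PN:NX = 4:3 ⇒ N = (3/7, 19/7)
6. Q lies on line LS with LQ:QS = 4:1 ⇒ Q = (9/50, 7/5)
2·[SNG] = 12/35, 2·[UQP] = 2/5
[SNG]:[UQP] = 12/35:2/5 = 6/7

[SNG]:[UQP] = 6/7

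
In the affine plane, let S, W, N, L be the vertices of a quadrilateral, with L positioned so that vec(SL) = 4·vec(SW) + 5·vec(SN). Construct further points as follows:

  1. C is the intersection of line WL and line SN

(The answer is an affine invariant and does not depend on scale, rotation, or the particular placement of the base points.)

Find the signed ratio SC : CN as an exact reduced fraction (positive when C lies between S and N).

SC:CN = -5/8

Assign S = (0, 0), W = (1, 0), N = (0, 1), L = (4, 5) — the answer is frame-independent, so this choice is without loss of generality.
1. C is the intersection of line WL and line SN ⇒ C = (0, -5/3)
C = S + t·(N−S) with t = -5/3, so SC:CN = t:(1−t) = -5/3:8/3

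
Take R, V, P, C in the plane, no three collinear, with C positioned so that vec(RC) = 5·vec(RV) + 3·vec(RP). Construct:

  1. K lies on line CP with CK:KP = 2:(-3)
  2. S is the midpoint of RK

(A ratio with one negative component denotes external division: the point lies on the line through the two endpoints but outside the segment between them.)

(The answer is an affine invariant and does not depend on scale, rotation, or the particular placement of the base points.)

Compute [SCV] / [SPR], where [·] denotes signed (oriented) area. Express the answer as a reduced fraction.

Assign R = (0, 0), V = (1, 0), P = (0, 1), C = (5, 3) — the answer is frame-independent, so this choice is without loss of generality.
1. K lies on line CP with CK:KP = 2:(-3) ⇒ K = (15, 7)
2. S is the midpoint of RK ⇒ S = (15/2, 7/2)
2·[SCV] = 11/2, 2·[SPR] = 15/2
[SCV]:[SPR] = 11/2:15/2 = 11/15

[SCV]:[SPR] = 11/15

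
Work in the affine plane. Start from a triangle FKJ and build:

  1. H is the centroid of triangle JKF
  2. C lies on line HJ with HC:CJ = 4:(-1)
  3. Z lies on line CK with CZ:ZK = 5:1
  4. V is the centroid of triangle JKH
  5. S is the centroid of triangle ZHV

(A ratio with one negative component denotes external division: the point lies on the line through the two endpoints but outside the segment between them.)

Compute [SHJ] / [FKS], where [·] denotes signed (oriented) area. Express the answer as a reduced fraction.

[SHJ]:[FKS] = -21/53

Assign F = (0, 0), K = (1, 0), J = (0, 1) — the answer is frame-independent, so this choice is without loss of generality.
1. H is the centroid of triangle JKF ⇒ H = (1/3, 1/3)
2. C lies on line HJ with HC:CJ = 4:(-1) ⇒ C = (-1/9, 11/9)
3. Z lies on line CK with CZ:ZK = 5:1 ⇒ Z = (22/27, 11/54)
4. V is the centroid of triangle JKH ⇒ V = (4/9, 4/9)
5. S is the centroid of triangle ZHV ⇒ S = (43/81, 53/162)
2·[SHJ] = -7/54, 2·[FKS] = 53/162
[SHJ]:[FKS] = -7/54:53/162 = -21/53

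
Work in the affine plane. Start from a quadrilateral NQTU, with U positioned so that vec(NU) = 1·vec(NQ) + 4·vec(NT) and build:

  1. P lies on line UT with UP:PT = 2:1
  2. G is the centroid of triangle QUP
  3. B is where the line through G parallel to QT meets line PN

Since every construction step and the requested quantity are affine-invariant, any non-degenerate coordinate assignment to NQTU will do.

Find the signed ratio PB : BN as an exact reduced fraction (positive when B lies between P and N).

PB:BN = -4/25

Assign N = (0, 0), Q = (1, 0), T = (0, 1), U = (1, 4) — the answer is frame-independent, so this choice is without loss of generality.
1. P lies on line UT with UP:PT = 2:1 ⇒ P = (1/3, 2)
2. G is the centroid of triangle QUP ⇒ G = (7/9, 2)
3. B is where the line through G parallel to QT meets line PN ⇒ B = (25/63, 50/21)
B = P + t·(N−P) with t = -4/21, so PB:BN = t:(1−t) = -4/21:25/21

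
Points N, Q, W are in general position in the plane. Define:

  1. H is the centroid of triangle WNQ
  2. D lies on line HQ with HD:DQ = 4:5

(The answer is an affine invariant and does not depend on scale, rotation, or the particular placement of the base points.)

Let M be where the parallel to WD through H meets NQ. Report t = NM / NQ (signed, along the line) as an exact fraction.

Choose coordinates N = (0, 0), Q = (1, 0), W = (0, 1).
1. H is the centroid of triangle WNQ ⇒ H = (1/3, 1/3)
2. D lies on line HQ with HD:DQ = 4:5 ⇒ D = (17/27, 5/27)
through H parallel to WD: direction (17/27, -22/27); meets NQ at M = (13/22, 0)
M = N + t·(Q−N) with t = 13/22

t = 13/22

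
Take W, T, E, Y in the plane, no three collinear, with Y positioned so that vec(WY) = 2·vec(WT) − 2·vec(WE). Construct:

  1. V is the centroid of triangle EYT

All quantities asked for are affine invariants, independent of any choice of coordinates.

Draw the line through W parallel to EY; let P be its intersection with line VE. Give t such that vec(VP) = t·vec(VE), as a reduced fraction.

Choose coordinates W = (0, 0), T = (1, 0), E = (0, 1), Y = (2, -2).
1. V is the centroid of triangle EYT ⇒ V = (1, -1/3)
through W parallel to EY: direction (2, -3); meets VE at P = (-6, 9)
P = V + t·(E−V) with t = 7

t = 7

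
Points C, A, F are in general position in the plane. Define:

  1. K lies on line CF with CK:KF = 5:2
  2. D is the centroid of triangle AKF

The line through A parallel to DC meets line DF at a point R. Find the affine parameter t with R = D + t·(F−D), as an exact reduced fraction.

t = -12/7

Choose coordinates C = (0, 0), A = (1, 0), F = (0, 1).
1. K lies on line CF with CK:KF = 5:2 ⇒ K = (0, 5/7)
2. D is the centroid of triangle AKF ⇒ D = (1/3, 4/7)
through A parallel to DC: direction (-1/3, -4/7); meets DF at R = (19/21, -8/49)
R = D + t·(F−D) with t = -12/7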